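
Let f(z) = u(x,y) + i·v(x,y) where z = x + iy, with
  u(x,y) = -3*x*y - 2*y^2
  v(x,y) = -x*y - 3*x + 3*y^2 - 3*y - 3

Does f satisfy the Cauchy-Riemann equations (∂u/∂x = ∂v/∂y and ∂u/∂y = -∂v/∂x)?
∂u/∂x = -3*y
∂v/∂y = -x + 6*y - 3
∂u/∂y = -3*x - 4*y
∂v/∂x = -y - 3
∂u/∂x ≠ ∂v/∂y and ∂u/∂y ≠ -∂v/∂x; the Cauchy-Riemann equations are not satisfied, so f is not analytic.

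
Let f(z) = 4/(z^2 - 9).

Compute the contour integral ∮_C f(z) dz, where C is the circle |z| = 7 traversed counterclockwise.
0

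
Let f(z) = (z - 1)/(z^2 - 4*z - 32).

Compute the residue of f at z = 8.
Write f(z) = P(z)/Q(z) with P(z) = z - 1 and Q(z) = z^2 - 4*z - 32.
The denominator factors as Q(z) = (z + 4)*(z - 8), so z = 8 is a simple zero of Q and P is analytic there; z = 8 is therefore a simple pole and
  Res(f, z₀) = P(z₀)/Q'(z₀).

Q'(z) = 2*z - 4, so Q'(8) = 12.
P(8) = 7.

Res(f, 8) = (7)/(12) = 7/12

Final answer: 7/12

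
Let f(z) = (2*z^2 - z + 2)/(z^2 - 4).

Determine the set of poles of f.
The singularities of f are the zeros of the denominator. Factoring,
  z^2 - 4 = (z + 2)*(z - 2)
so the candidates are z = -2, z = 2.

Check the numerator P(z) = 2*z^2 - z + 2 at each one:
  P(-2) = 12 ≠ 0, so z = -2 is a (simple) pole.
  P(2) = 8 ≠ 0, so z = 2 is a (simple) pole.

Poles of f: {-2, 2}

Final answer: {-2, 2}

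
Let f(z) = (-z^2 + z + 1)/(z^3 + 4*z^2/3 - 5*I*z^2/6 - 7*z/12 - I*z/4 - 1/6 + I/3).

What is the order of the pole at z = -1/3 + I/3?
Factor the denominator:
  z^3 + 4*z^2/3 - 5*I*z^2/6 - 7*z/12 - I*z/4 - 1/6 + I/3 = (z + 1/3 - I/3)*(z + 3/2 - I/2)*(z - 1/2)

The numerator P(z) = -z^2 + z + 1 has P(-1/3 + I/3) = 2/3 + 5*I/9 ≠ 0, so no factor of (z + 1/3 - I/3) cancels.
Near z = -1/3 + I/3 we can therefore write f(z) = g(z)/(z + 1/3 - I/3) with g analytic at -1/3 + I/3 and g(-1/3 + I/3) ≠ 0 (g is the numerator divided by the remaining denominator factors).

Hence z = -1/3 + I/3 is a pole of order 1.

Final answer: 1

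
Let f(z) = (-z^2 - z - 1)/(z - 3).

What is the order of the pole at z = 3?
Factor the denominator:
  z - 3 = (z - 3)

The numerator P(z) = -z^2 - z - 1 has P(3) = -13 ≠ 0, so no factor of (z - 3) cancels.
Near z = 3 we can therefore write f(z) = g(z)/(z - 3) with g analytic at 3 and g(3) ≠ 0 (g is just the numerator).

Hence z = 3 is a pole of order 1.

Final answer: 1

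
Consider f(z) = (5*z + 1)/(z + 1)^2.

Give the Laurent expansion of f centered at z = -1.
Put w = z - (-1), i.e. z = w - 1. The denominator is w^2, so it suffices to rewrite the numerator in powers of w.

P(z) = 5*z + 1
P(w - 1) = -4 + 5*w

Dividing each term by w^2:
  f = -4/w^2 + 5/w

Substituting back w = z + 1:
  f(z) = -4/(z + 1)^2 + 5/(z + 1)

The series is finite because the numerator is a polynomial; the negative powers form the principal part, and the coefficient of 1/(z + 1) gives Res(f, -1) = 5.

Final answer: -4/(z + 1)^2 + 5/(z + 1)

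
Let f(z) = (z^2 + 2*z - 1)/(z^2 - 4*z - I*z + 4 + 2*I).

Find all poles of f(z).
The singularities of f are the zeros of the denominator. Factoring,
  z^2 - 4*z - I*z + 4 + 2*I = (z - 2 - I)*(z - 2)
so the candidates are z = 2 + I, z = 2.

Check the numerator P(z) = z^2 + 2*z - 1 at each one:
  P(2 + I) = 6 + 6*I ≠ 0, so z = 2 + I is a (simple) pole.
  P(2) = 7 ≠ 0, so z = 2 is a (simple) pole.

Poles of f: {2, 2 + I}

Final answer: {2, 2 + I}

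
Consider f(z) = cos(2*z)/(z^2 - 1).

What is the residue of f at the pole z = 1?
Write f(z) = P(z)/Q(z) with P(z) = cos(2*z) and Q(z) = z^2 - 1.
The denominator factors as Q(z) = (z - 1)*(z + 1), so z = 1 is a simple zero of Q and P is analytic there; z = 1 is therefore a simple pole and
  Res(f, z₀) = P(z₀)/Q'(z₀).

Q'(z) = 2*z, so Q'(1) = 2.
P(1) = cos(2).

Res(f, 1) = (cos(2))/(2) = cos(2)/2

Final answer: cos(2)/2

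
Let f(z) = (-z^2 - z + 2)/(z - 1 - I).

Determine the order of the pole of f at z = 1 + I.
Factor the denominator:
  z - 1 - I = (z - 1 - I)

The numerator P(z) = -z^2 - z + 2 has P(1 + I) = 1 - 3*I ≠ 0, so no factor of (z - 1 - I) cancels.
Near z = 1 + I we can therefore write f(z) = g(z)/(z - 1 - I) with g analytic at 1 + I and g(1 + I) ≠ 0 (g is just the numerator).

Hence z = 1 + I is a pole of order 1.

Final answer: 1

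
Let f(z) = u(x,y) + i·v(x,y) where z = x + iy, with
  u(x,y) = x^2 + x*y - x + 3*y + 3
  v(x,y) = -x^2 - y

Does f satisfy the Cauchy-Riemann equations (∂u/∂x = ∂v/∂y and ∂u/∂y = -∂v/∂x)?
∂u/∂x = 2*x + y - 1
∂v/∂y = -1
∂u/∂y = x + 3
∂v/∂x = -2*x
∂u/∂x ≠ ∂v/∂y and ∂u/∂y ≠ -∂v/∂x; the Cauchy-Riemann equations are not satisfied, so f is not analytic.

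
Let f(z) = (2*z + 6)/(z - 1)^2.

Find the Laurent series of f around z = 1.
Put w = z - (1), i.e. z = w + 1. The denominator is w^2, so it suffices to rewrite the numerator in powers of w.

P(z) = 2*z + 6
P(w + 1) = 8 + 2*w

Dividing each term by w^2:
  f = 8/w^2 + 2/w

Substituting back w = z - 1:
  f(z) = 8/(z - 1)^2 + 2/(z - 1)

The series is finite because the numerator is a polynomial; the negative powers form the principal part, and the coefficient of 1/(z - 1) gives Res(f, 1) = 2.

Final answer: 8/(z - 1)^2 + 2/(z - 1)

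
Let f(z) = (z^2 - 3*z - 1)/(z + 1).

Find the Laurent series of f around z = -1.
Put w = z - (-1), i.e. z = w - 1. The denominator is w, so it suffices to rewrite the numerator in powers of w.

P(z) = z^2 - 3*z - 1
P(w - 1) = 3 - 5*w + w^2

Dividing each term by w:
  f = 3/w - 5 + w

Substituting back w = z + 1:
  f(z) = 3/(z + 1) - 5 + (z + 1)

The series is finite because the numerator is a polynomial; the negative powers form the principal part, and the coefficient of 1/(z + 1) gives Res(f, -1) = 3.

Final answer: 3/(z + 1) - 5 + (z + 1)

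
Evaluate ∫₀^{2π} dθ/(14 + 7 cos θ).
2*sqrt(3)*pi/21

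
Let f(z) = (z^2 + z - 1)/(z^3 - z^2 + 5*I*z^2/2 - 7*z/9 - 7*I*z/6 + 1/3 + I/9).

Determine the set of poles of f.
{-I/2, 1/3, 2/3 - 2*I}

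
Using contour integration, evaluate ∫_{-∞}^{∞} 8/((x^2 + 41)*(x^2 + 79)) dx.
Let f(z) = 8/((z^2 + 41)*(z^2 + 79)). The denominator has no real zeros and deg Q - deg P = 4 ≥ 2, so the integral of f over the upper semicircle |z| = R tends to 0 as R → ∞. Closing the contour in the upper half-plane,
  ∫_{-∞}^{∞} f(x) dx = 2πi · Σ Res(f, z_k)  over the poles with Im z_k > 0.

Zeros of the denominator: z^2 + 79 = 0 gives z = ±sqrt(79)*I; z^2 + 41 = 0 gives z = ±sqrt(41)*I.
Upper half-plane: z = sqrt(41)*I, z = sqrt(79)*I (simple).

Each pole is a simple zero of Q(z) = z^4 + 120*z^2 + 3239, so Res(f, z₀) = P(z₀)/Q'(z₀) with P(z) = 8, Q'(z) = 4*z^3 + 240*z:
  Res(f, sqrt(41)*I) = (8)/(76*sqrt(41)*I) = -2*sqrt(41)*I/779
  Res(f, sqrt(79)*I) = (8)/(-76*sqrt(79)*I) = 2*sqrt(79)*I/1501

Sum of residues: 2*I*(-79*sqrt(41) + 41*sqrt(79))/61541
∫_{-∞}^{∞} f(x) dx = 2πi · (2*I*(-79*sqrt(41) + 41*sqrt(79))/61541) = 4*pi*(-41*sqrt(79) + 79*sqrt(41))/61541

Final answer: 4*pi*(-41*sqrt(79) + 79*sqrt(41))/61541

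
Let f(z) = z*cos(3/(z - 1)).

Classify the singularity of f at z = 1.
essential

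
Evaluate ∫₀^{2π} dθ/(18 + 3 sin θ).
2*sqrt(35)*pi/105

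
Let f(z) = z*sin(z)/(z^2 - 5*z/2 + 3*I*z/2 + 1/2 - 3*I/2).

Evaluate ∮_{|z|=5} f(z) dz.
By the residue theorem, ∮_C f(z) dz = 2πi · (sum of the residues of f at the poles inside |z| = 5).

The denominator factors as (z - 1/2 + I/2)*(z - 2 + I), so the singularities of f are simple poles at z = 1/2 - I/2, z = 2 - I.
  |1/2 - I/2|² = 1/2 < 25 = 5², so this pole is inside the contour.
  |2 - I|² = 5 < 25 = 5², so this pole is inside the contour.

With P(z) = z*sin(z) and Q(z) = z^2 - 5*z/2 + 3*I*z/2 + 1/2 - 3*I/2, each pole is simple, so Res(f, z₀) = P(z₀)/Q'(z₀) with Q'(z) = 2*z - 5/2 + 3*I/2.
  Res(f, 1/2 - I/2) = P(1/2 - I/2)/Q'(1/2 - I/2) = ((1/2 - I/2)*sin(1/2 - I/2))/(-3/2 + I/2) = (-2/5 + I/5)*sin(1/2 - I/2)
  Res(f, 2 - I) = P(2 - I)/Q'(2 - I) = ((2 - I)*sin(2 - I))/(3/2 - I/2) = (7/5 - I/5)*sin(2 - I)

Sum of residues inside C: (-2/5 + I/5)*sin(1/2 - I/2) + (7/5 - I/5)*sin(2 - I)
∮_C f(z) dz = 2πi · ((-2/5 + I/5)*sin(1/2 - I/2) + (7/5 - I/5)*sin(2 - I)) = pi*(-2/5 - 4*I/5)*sin(1/2 - I/2) + pi*(2/5 + 14*I/5)*sin(2 - I)

Final answer: pi*(-2/5 - 4*I/5)*sin(1/2 - I/2) + pi*(2/5 + 14*I/5)*sin(2 - I)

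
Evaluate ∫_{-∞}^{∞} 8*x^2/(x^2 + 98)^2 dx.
Let f(z) = 8*z^2/(z^2 + 98)^2. The denominator has no real zeros and deg Q - deg P = 2 ≥ 2, so the integral of f over the upper semicircle |z| = R tends to 0 as R → ∞. Closing the contour in the upper half-plane,
  ∫_{-∞}^{∞} f(x) dx = 2πi · Σ Res(f, z_k)  over the poles with Im z_k > 0.

Zeros of the denominator: z^2 + 98 = 0 gives z = ±7*sqrt(2)*I.
Upper half-plane: z = 7*sqrt(2)*I (a pole of order 2).

Write f(z) = g(z)/(z - 7*sqrt(2)*I)^2 with g(z) = 8*z^2/(z + 7*sqrt(2)*I)^2. For a double pole, Res(f, z₀) = g'(z₀):
  g'(z) = 112*sqrt(2)*I*z/(z + 7*sqrt(2)*I)^3
  Res(f, 7*sqrt(2)*I) = g'(7*sqrt(2)*I) = -sqrt(2)*I/7

∫_{-∞}^{∞} f(x) dx = 2πi · (-sqrt(2)*I/7) = 2*sqrt(2)*pi/7

Final answer: 2*sqrt(2)*pi/7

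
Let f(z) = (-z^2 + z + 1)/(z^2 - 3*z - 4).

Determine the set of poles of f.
{-1, 4}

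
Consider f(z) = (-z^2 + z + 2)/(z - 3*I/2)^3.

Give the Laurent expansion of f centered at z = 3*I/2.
(17/4 + 3*I/2)/(z - 3*I/2)^3 + (1 - 3*I)/(z - 3*I/2)^2 - 1/(z - 3*I/2)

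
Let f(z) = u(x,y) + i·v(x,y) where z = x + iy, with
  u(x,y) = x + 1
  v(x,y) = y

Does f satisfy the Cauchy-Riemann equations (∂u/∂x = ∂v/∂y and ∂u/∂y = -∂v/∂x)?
∂u/∂x = 1
∂v/∂y = 1
∂u/∂y = 0
∂v/∂x = 0
∂u/∂x = ∂v/∂y and ∂u/∂y = -∂v/∂x hold identically; f is analytic.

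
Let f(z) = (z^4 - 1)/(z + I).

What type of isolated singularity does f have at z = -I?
The numerator vanishes at z = -I ((-I)^4 = 1), so it is divisible by z + I:
  z^4 - 1 = (z + I)*(z^3 - I*z^2 - z + I)
Hence for z ≠ -I, f(z) = z^3 - I*z^2 - z + I, a polynomial, and lim_{z→-I} f(z) = 4*I is finite.
So the singularity is removable.

Final answer: removable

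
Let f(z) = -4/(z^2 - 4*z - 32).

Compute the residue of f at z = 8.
Write f(z) = P(z)/Q(z) with P(z) = -4 and Q(z) = z^2 - 4*z - 32.
The denominator factors as Q(z) = (z + 4)*(z - 8), so z = 8 is a simple zero of Q and P is analytic there; z = 8 is therefore a simple pole and
  Res(f, z₀) = P(z₀)/Q'(z₀).

Q'(z) = 2*z - 4, so Q'(8) = 12.
P(8) = -4.

Res(f, 8) = (-4)/(12) = -1/3

Final answer: -1/3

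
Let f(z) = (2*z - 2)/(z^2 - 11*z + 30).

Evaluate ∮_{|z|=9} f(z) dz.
4*I*pi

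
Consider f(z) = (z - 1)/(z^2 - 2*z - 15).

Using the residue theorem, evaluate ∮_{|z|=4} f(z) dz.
By the residue theorem, ∮_C f(z) dz = 2πi · (sum of the residues of f at the poles inside |z| = 4).

The denominator factors as (z + 3)*(z - 5), so the singularities of f are simple poles at z = -3, z = 5.
  |-3|² = 9 < 16 = 4², so this pole is inside the contour.
  |5|² = 25 > 16 = 4², so this pole is outside the contour.

With P(z) = z - 1 and Q(z) = z^2 - 2*z - 15, each pole is simple, so Res(f, z₀) = P(z₀)/Q'(z₀) with Q'(z) = 2*z - 2.
  Res(f, -3) = P(-3)/Q'(-3) = (-4)/(-8) = 1/2

∮_C f(z) dz = 2πi · (1/2) = I*pi

Final answer: I*pi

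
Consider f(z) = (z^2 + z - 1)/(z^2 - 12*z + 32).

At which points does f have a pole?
{4, 8}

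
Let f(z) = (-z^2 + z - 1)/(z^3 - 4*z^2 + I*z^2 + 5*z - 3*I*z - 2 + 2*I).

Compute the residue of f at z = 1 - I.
Write f(z) = P(z)/Q(z) with P(z) = -z^2 + z - 1 and Q(z) = z^3 - 4*z^2 + I*z^2 + 5*z - 3*I*z - 2 + 2*I.
The denominator factors as Q(z) = (z - 1 + I)*(z - 1)*(z - 2), so z = 1 - I is a simple zero of Q and P is analytic there; z = 1 - I is therefore a simple pole and
  Res(f, z₀) = P(z₀)/Q'(z₀).

Q'(z) = 3*z^2 - 8*z + 2*I*z + 5 - 3*I, so Q'(1 - I) = -1 + I.
P(1 - I) = I.

Res(f, 1 - I) = (I)/(-1 + I) = 1/2 - I/2

Final answer: 1/2 - I/2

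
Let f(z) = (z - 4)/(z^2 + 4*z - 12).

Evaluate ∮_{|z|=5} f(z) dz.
-I*pi/2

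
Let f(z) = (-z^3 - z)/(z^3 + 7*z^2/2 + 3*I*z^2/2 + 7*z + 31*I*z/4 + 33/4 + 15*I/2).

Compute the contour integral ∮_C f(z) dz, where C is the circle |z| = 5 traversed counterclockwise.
By the residue theorem, ∮_C f(z) dz = 2πi · (sum of the residues of f at the poles inside |z| = 5).

The denominator factors as (z + 3*I)*(z + 2 - I/2)*(z + 3/2 - I), so the singularities of f are simple poles at z = -3*I, z = -2 + I/2, z = -3/2 + I.
  |-3*I|² = 9 < 25 = 5², so this pole is inside the contour.
  |-2 + I/2|² = 17/4 < 25 = 5², so this pole is inside the contour.
  |-3/2 + I|² = 13/4 < 25 = 5², so this pole is inside the contour.

With P(z) = -z^3 - z and Q(z) = z^3 + 7*z^2/2 + 3*I*z^2/2 + 7*z + 31*I*z/4 + 33/4 + 15*I/2, each pole is simple, so Res(f, z₀) = P(z₀)/Q'(z₀) with Q'(z) = 3*z^2 + 7*z + 3*I*z + 7 + 31*I/4.
  Res(f, -3*I) = P(-3*I)/Q'(-3*I) = (-24*I)/(-11 - 53*I/4) = 5088/4745 + 4224*I/4745
  Res(f, -2 + I/2) = P(-2 + I/2)/Q'(-2 + I/2) = (17/2 - 51*I/8)/(11/4 - 3*I/4) = 901/260 - 357*I/260
  Res(f, -3/2 + I) = P(-3/2 + I)/Q'(-3/2 + I) = (3/8 - 27*I/4)/(-11/4 + 5*I/4) = -303/292 + 579*I/292

Sum of residues inside C: 7/2 + 3*I/2
∮_C f(z) dz = 2πi · (7/2 + 3*I/2) = pi*(-3 + 7*I)

Final answer: pi*(-3 + 7*I)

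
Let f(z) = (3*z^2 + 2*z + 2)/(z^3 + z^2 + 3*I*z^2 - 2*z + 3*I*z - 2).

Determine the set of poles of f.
{-1, -2*I, -I}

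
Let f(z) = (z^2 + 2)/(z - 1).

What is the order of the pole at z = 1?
Factor the denominator:
  z - 1 = (z - 1)

The numerator P(z) = z^2 + 2 has P(1) = 3 ≠ 0, so no factor of (z - 1) cancels.
Near z = 1 we can therefore write f(z) = g(z)/(z - 1) with g analytic at 1 and g(1) ≠ 0 (g is just the numerator).

Hence z = 1 is a pole of order 1.

Final answer: 1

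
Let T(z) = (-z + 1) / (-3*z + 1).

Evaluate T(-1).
1/2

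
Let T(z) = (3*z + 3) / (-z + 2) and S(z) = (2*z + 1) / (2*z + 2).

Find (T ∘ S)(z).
(12*z + 9)/(2*z + 3)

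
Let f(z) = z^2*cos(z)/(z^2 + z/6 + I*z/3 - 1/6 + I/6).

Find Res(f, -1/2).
Write f(z) = P(z)/Q(z) with P(z) = z^2*cos(z) and Q(z) = z^2 + z/6 + I*z/3 - 1/6 + I/6.
The denominator factors as Q(z) = (z + 1/2)*(z - 1/3 + I/3), so z = -1/2 is a simple zero of Q and P is analytic there; z = -1/2 is therefore a simple pole and
  Res(f, z₀) = P(z₀)/Q'(z₀).

Q'(z) = 2*z + 1/6 + I/3, so Q'(-1/2) = -5/6 + I/3.
P(-1/2) = cos(1/2)/4.

Res(f, -1/2) = (cos(1/2)/4)/(-5/6 + I/3) = (-15/58 - 3*I/29)*cos(1/2)

Final answer: (-15/58 - 3*I/29)*cos(1/2)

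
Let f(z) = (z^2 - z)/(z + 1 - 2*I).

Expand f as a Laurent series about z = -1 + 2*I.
Put w = z - (-1 + 2*I), i.e. z = w - 1 + 2*I. The denominator is w, so it suffices to rewrite the numerator in powers of w.

P(z) = z^2 - z
P(w - 1 + 2*I) = -2 - 6*I + (-3 + 4*I)*w + w^2

Dividing each term by w:
  f = (-2 - 6*I)/w - 3 + 4*I + w

Substituting back w = z + 1 - 2*I:
  f(z) = (-2 - 6*I)/(z + 1 - 2*I) - 3 + 4*I + (z + 1 - 2*I)

The series is finite because the numerator is a polynomial; the negative powers form the principal part, and the coefficient of 1/(z + 1 - 2*I) gives Res(f, -1 + 2*I) = -2 - 6*I.

Final answer: (-2 - 6*I)/(z + 1 - 2*I) - 3 + 4*I + (z + 1 - 2*I)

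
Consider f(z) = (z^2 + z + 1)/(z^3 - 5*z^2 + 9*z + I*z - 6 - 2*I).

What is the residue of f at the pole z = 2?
Write f(z) = P(z)/Q(z) with P(z) = z^2 + z + 1 and Q(z) = z^3 - 5*z^2 + 9*z + I*z - 6 - 2*I.
The denominator factors as Q(z) = (z - 1 - I)*(z - 2 + I)*(z - 2), so z = 2 is a simple zero of Q and P is analytic there; z = 2 is therefore a simple pole and
  Res(f, z₀) = P(z₀)/Q'(z₀).

Q'(z) = 3*z^2 - 10*z + 9 + I, so Q'(2) = 1 + I.
P(2) = 7.

Res(f, 2) = (7)/(1 + I) = 7/2 - 7*I/2

Final answer: 7/2 - 7*I/2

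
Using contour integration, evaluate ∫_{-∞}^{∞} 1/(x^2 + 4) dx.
pi/2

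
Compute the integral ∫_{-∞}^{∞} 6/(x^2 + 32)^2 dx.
3*sqrt(2)*pi/256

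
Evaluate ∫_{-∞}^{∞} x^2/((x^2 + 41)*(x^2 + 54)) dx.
pi*(-sqrt(41) + 3*sqrt(6))/13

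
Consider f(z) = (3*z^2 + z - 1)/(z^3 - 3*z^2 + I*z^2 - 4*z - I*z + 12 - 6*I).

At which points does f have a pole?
The singularities of f are the zeros of the denominator. Factoring,
  z^3 - 3*z^2 + I*z^2 - 4*z - I*z + 12 - 6*I = (z - 2 + I)*(z + 2)*(z - 3)
so the candidates are z = 2 - I, z = -2, z = 3.

Check the numerator P(z) = 3*z^2 + z - 1 at each one:
  P(2 - I) = 10 - 13*I ≠ 0, so z = 2 - I is a (simple) pole.
  P(-2) = 9 ≠ 0, so z = -2 is a (simple) pole.
  P(3) = 29 ≠ 0, so z = 3 is a (simple) pole.

Poles of f: {-2, 2 - I, 3}

Final answer: {-2, 2 - I, 3}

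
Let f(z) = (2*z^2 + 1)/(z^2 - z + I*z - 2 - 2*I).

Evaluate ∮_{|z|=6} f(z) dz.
pi*(4 + 4*I)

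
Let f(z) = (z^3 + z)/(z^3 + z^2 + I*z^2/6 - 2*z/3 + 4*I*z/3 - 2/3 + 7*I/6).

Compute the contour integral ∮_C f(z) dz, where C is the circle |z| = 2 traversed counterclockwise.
By the residue theorem, ∮_C f(z) dz = 2πi · (sum of the residues of f at the poles inside |z| = 2).

The denominator factors as (z + 1)*(z + 1 - I/2)*(z - 1 + 2*I/3), so the singularities of f are simple poles at z = -1, z = -1 + I/2, z = 1 - 2*I/3.
  |-1|² = 1 < 4 = 2², so this pole is inside the contour.
  |-1 + I/2|² = 5/4 < 4 = 2², so this pole is inside the contour.
  |1 - 2*I/3|² = 13/9 < 4 = 2², so this pole is inside the contour.

With P(z) = z^3 + z and Q(z) = z^3 + z^2 + I*z^2/6 - 2*z/3 + 4*I*z/3 - 2/3 + 7*I/6, each pole is simple, so Res(f, z₀) = P(z₀)/Q'(z₀) with Q'(z) = 3*z^2 + 2*z + I*z/3 - 2/3 + 4*I/3.
  Res(f, -1) = P(-1)/Q'(-1) = (-2)/(1/3 + I) = -3/5 + 9*I/5
  Res(f, -1 + I/2) = P(-1 + I/2)/Q'(-1 + I/2) = (-5/4 + 15*I/8)/(-7/12 - I) = -165/193 - 675*I/386
  Res(f, 1 - 2*I/3) = P(1 - 2*I/3)/Q'(1 - 2*I/3) = (2/3 - 64*I/27)/(29/9 - 11*I/3) = 439/965 - 631*I/2895

Sum of residues inside C: -1 - I/6
∮_C f(z) dz = 2πi · (-1 - I/6) = pi*(1/3 - 2*I)

Final answer: pi*(1/3 - 2*I)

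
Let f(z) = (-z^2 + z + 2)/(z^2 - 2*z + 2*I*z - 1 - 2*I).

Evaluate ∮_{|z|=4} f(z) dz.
pi*(-4 - 2*I)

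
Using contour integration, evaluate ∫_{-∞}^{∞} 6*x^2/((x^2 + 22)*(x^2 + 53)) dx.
Let f(z) = 6*z^2/((z^2 + 22)*(z^2 + 53)). The denominator has no real zeros and deg Q - deg P = 2 ≥ 2, so the integral of f over the upper semicircle |z| = R tends to 0 as R → ∞. Closing the contour in the upper half-plane,
  ∫_{-∞}^{∞} f(x) dx = 2πi · Σ Res(f, z_k)  over the poles with Im z_k > 0.

Zeros of the denominator: z^2 + 22 = 0 gives z = ±sqrt(22)*I; z^2 + 53 = 0 gives z = ±sqrt(53)*I.
Upper half-plane: z = sqrt(22)*I, z = sqrt(53)*I (simple).

Each pole is a simple zero of Q(z) = z^4 + 75*z^2 + 1166, so Res(f, z₀) = P(z₀)/Q'(z₀) with P(z) = 6*z^2, Q'(z) = 4*z^3 + 150*z:
  Res(f, sqrt(22)*I) = (-132)/(62*sqrt(22)*I) = 3*sqrt(22)*I/31
  Res(f, sqrt(53)*I) = (-318)/(-62*sqrt(53)*I) = -3*sqrt(53)*I/31

Sum of residues: 3*I*(-sqrt(53) + sqrt(22))/31
∫_{-∞}^{∞} f(x) dx = 2πi · (3*I*(-sqrt(53) + sqrt(22))/31) = 6*pi*(-sqrt(22) + sqrt(53))/31

Final answer: 6*pi*(-sqrt(22) + sqrt(53))/31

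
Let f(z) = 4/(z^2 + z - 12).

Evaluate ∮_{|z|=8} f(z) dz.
0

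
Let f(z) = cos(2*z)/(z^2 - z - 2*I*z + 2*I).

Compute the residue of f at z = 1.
Write f(z) = P(z)/Q(z) with P(z) = cos(2*z) and Q(z) = z^2 - z - 2*I*z + 2*I.
The denominator factors as Q(z) = (z - 1)*(z - 2*I), so z = 1 is a simple zero of Q and P is analytic there; z = 1 is therefore a simple pole and
  Res(f, z₀) = P(z₀)/Q'(z₀).

Q'(z) = 2*z - 1 - 2*I, so Q'(1) = 1 - 2*I.
P(1) = cos(2).

Res(f, 1) = (cos(2))/(1 - 2*I) = (1/5 + 2*I/5)*cos(2)

Final answer: (1/5 + 2*I/5)*cos(2)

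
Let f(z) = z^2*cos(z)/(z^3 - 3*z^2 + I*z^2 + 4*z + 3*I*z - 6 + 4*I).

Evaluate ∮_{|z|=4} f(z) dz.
By the residue theorem, ∮_C f(z) dz = 2πi · (sum of the residues of f at the poles inside |z| = 4).

The denominator factors as (z - 3 + 2*I)*(z + I)*(z - 2*I), so the singularities of f are simple poles at z = 3 - 2*I, z = -I, z = 2*I.
  |3 - 2*I|² = 13 < 16 = 4², so this pole is inside the contour.
  |-I|² = 1 < 16 = 4², so this pole is inside the contour.
  |2*I|² = 4 < 16 = 4², so this pole is inside the contour.

With P(z) = z^2*cos(z) and Q(z) = z^3 - 3*z^2 + I*z^2 + 4*z + 3*I*z - 6 + 4*I, each pole is simple, so Res(f, z₀) = P(z₀)/Q'(z₀) with Q'(z) = 3*z^2 - 6*z + 2*I*z + 4 + 3*I.
  Res(f, 3 - 2*I) = P(3 - 2*I)/Q'(3 - 2*I) = ((5 - 12*I)*cos(3 - 2*I))/(5 - 15*I) = (41/50 + 3*I/50)*cos(3 - 2*I)
  Res(f, -I) = P(-I)/Q'(-I) = (-cosh(1))/(3 + 9*I) = (-1/30 + I/10)*cosh(1)
  Res(f, 2*I) = P(2*I)/Q'(2*I) = (-4*cosh(2))/(-12 - 9*I) = (16/75 - 4*I/25)*cosh(2)

Sum of residues inside C: (16/75 - 4*I/25)*cosh(2) + (-1/30 + I/10)*cosh(1) + (41/50 + 3*I/50)*cos(3 - 2*I)
∮_C f(z) dz = 2πi · ((16/75 - 4*I/25)*cosh(2) + (-1/30 + I/10)*cosh(1) + (41/50 + 3*I/50)*cos(3 - 2*I)) = pi*(-3/25 + 41*I/25)*cos(3 - 2*I) + pi*(-1/5 - I/15)*cosh(1) + pi*(8/25 + 32*I/75)*cosh(2)

Final answer: pi*(-3/25 + 41*I/25)*cos(3 - 2*I) + pi*(-1/5 - I/15)*cosh(1) + pi*(8/25 + 32*I/75)*cosh(2)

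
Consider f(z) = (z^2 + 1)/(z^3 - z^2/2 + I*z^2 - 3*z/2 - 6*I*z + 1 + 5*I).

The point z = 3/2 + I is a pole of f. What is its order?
1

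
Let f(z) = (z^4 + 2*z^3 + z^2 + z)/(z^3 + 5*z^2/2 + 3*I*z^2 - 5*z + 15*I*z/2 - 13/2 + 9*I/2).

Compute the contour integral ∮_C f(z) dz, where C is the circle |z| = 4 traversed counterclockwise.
By the residue theorem, ∮_C f(z) dz = 2πi · (sum of the residues of f at the poles inside |z| = 4).

The denominator factors as (z - 3/2 + 2*I)*(z + 1)*(z + 3 + I), so the singularities of f are simple poles at z = 3/2 - 2*I, z = -1, z = -3 - I.
  |3/2 - 2*I|² = 25/4 < 16 = 4², so this pole is inside the contour.
  |-1|² = 1 < 16 = 4², so this pole is inside the contour.
  |-3 - I|² = 10 < 16 = 4², so this pole is inside the contour.

With P(z) = z^4 + 2*z^3 + z^2 + z and Q(z) = z^3 + 5*z^2/2 + 3*I*z^2 - 5*z + 15*I*z/2 - 13/2 + 9*I/2, each pole is simple, so Res(f, z₀) = P(z₀)/Q'(z₀) with Q'(z) = 3*z^2 + 5*z + 6*I*z - 5 + 15*I/2.
  Res(f, 3/2 - 2*I) = P(3/2 - 2*I)/Q'(3/2 - 2*I) = (-999/16 + 2*I)/(37/4 - 23*I/2) = -7687/2788 - 4477*I/1394
  Res(f, -1) = P(-1)/Q'(-1) = (-1)/(-7 + 3*I/2) = 28/205 + 6*I/205
  Res(f, -3 - I) = P(-3 - I)/Q'(-3 - I) = (-3 + 49*I)/(10 + 5*I/2) = 74/85 + 398*I/85

Sum of residues inside C: -7/4 + 3*I/2
∮_C f(z) dz = 2πi · (-7/4 + 3*I/2) = pi*(-3 - 7*I/2)

Final answer: pi*(-3 - 7*I/2)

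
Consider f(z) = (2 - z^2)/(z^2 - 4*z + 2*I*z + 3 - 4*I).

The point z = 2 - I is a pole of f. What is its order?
2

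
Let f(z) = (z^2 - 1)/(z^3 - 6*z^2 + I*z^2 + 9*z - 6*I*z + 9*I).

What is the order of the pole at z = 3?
2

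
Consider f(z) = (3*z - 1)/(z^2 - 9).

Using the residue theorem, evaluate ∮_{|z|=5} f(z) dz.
By the residue theorem, ∮_C f(z) dz = 2πi · (sum of the residues of f at the poles inside |z| = 5).

The denominator factors as (z + 3)*(z - 3), so the singularities of f are simple poles at z = -3, z = 3.
  |-3|² = 9 < 25 = 5², so this pole is inside the contour.
  |3|² = 9 < 25 = 5², so this pole is inside the contour.

With P(z) = 3*z - 1 and Q(z) = z^2 - 9, each pole is simple, so Res(f, z₀) = P(z₀)/Q'(z₀) with Q'(z) = 2*z.
  Res(f, -3) = P(-3)/Q'(-3) = (-10)/(-6) = 5/3
  Res(f, 3) = P(3)/Q'(3) = (8)/(6) = 4/3

Sum of residues inside C: 3
∮_C f(z) dz = 2πi · (3) = 6*I*pi

Final answer: 6*I*pi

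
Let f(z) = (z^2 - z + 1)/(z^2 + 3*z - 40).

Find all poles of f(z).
The singularities of f are the zeros of the denominator. Factoring,
  z^2 + 3*z - 40 = (z - 5)*(z + 8)
so the candidates are z = 5, z = -8.

Check the numerator P(z) = z^2 - z + 1 at each one:
  P(5) = 21 ≠ 0, so z = 5 is a (simple) pole.
  P(-8) = 73 ≠ 0, so z = -8 is a (simple) pole.

Poles of f: {-8, 5}

Final answer: {-8, 5}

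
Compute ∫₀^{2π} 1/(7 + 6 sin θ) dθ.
2*sqrt(13)*pi/13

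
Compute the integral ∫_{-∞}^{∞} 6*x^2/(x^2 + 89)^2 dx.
Let f(z) = 6*z^2/(z^2 + 89)^2. The denominator has no real zeros and deg Q - deg P = 2 ≥ 2, so the integral of f over the upper semicircle |z| = R tends to 0 as R → ∞. Closing the contour in the upper half-plane,
  ∫_{-∞}^{∞} f(x) dx = 2πi · Σ Res(f, z_k)  over the poles with Im z_k > 0.

Zeros of the denominator: z^2 + 89 = 0 gives z = ±sqrt(89)*I.
Upper half-plane: z = sqrt(89)*I (a pole of order 2).

Write f(z) = g(z)/(z - sqrt(89)*I)^2 with g(z) = 6*z^2/(z + sqrt(89)*I)^2. For a double pole, Res(f, z₀) = g'(z₀):
  g'(z) = 12*sqrt(89)*I*z/(z + sqrt(89)*I)^3
  Res(f, sqrt(89)*I) = g'(sqrt(89)*I) = -3*sqrt(89)*I/178

∫_{-∞}^{∞} f(x) dx = 2πi · (-3*sqrt(89)*I/178) = 3*sqrt(89)*pi/89

Final answer: 3*sqrt(89)*pi/89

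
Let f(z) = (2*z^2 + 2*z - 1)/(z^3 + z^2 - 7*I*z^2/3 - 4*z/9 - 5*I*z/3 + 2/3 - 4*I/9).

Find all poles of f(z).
The singularities of f are the zeros of the denominator. Factoring,
  z^3 + z^2 - 7*I*z^2/3 - 4*z/9 - 5*I*z/3 + 2/3 - 4*I/9 = (z + I/3)*(z + 1 - 2*I/3)*(z - 2*I)
so the candidates are z = -I/3, z = -1 + 2*I/3, z = 2*I.

Check the numerator P(z) = 2*z^2 + 2*z - 1 at each one:
  P(-I/3) = -11/9 - 2*I/3 ≠ 0, so z = -I/3 is a (simple) pole.
  P(-1 + 2*I/3) = -17/9 - 4*I/3 ≠ 0, so z = -1 + 2*I/3 is a (simple) pole.
  P(2*I) = -9 + 4*I ≠ 0, so z = 2*I is a (simple) pole.

Poles of f: {-1 + 2*I/3, -I/3, 2*I}

Final answer: {-1 + 2*I/3, -I/3, 2*I}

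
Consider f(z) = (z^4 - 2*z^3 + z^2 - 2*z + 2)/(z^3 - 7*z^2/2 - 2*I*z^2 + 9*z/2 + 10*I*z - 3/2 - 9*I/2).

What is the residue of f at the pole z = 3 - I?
488/145 - 176*I/145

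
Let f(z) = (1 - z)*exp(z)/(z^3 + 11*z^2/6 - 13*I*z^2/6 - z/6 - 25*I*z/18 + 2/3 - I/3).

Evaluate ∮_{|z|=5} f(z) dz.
By the residue theorem, ∮_C f(z) dz = 2πi · (sum of the residues of f at the poles inside |z| = 5).

The denominator factors as (z + 1/3 - I)*(z + 3/2 - 3*I/2)*(z + I/3), so the singularities of f are simple poles at z = -1/3 + I, z = -3/2 + 3*I/2, z = -I/3.
  |-1/3 + I|² = 10/9 < 25 = 5², so this pole is inside the contour.
  |-3/2 + 3*I/2|² = 9/2 < 25 = 5², so this pole is inside the contour.
  |-I/3|² = 1/9 < 25 = 5², so this pole is inside the contour.

With P(z) = (1 - z)*exp(z) and Q(z) = z^3 + 11*z^2/6 - 13*I*z^2/6 - z/6 - 25*I*z/18 + 2/3 - I/3, each pole is simple, so Res(f, z₀) = P(z₀)/Q'(z₀) with Q'(z) = 3*z^2 + 11*z/3 - 13*I*z/3 - 1/6 - 25*I/18.
  Res(f, -1/3 + I) = P(-1/3 + I)/Q'(-1/3 + I) = ((4/3 - I)*exp(-1/3 + I))/(5/18 + 31*I/18) = (-219/493 - 417*I/493)*exp(-1/3 + I)
  Res(f, -3/2 + 3*I/2) = P(-3/2 + 3*I/2)/Q'(-3/2 + 3*I/2) = ((5/2 - 3*I/2)*exp(-3/2 + 3*I/2))/(5/6 - 26*I/9) = (2079/2929 + 1935*I/2929)*exp(-3/2 + 3*I/2)
  Res(f, -I/3) = P(-I/3)/Q'(-I/3) = ((1 + I/3)*exp(-I/3))/(-35/18 - 47*I/18) = (-456/1717 + 318*I/1717)*exp(-I/3)

Sum of residues inside C: (-219/493 - 417*I/493)*exp(-1/3 + I) + (2079/2929 + 1935*I/2929)*exp(-3/2 + 3*I/2) + (-456/1717 + 318*I/1717)*exp(-I/3)
∮_C f(z) dz = 2πi · ((-219/493 - 417*I/493)*exp(-1/3 + I) + (2079/2929 + 1935*I/2929)*exp(-3/2 + 3*I/2) + (-456/1717 + 318*I/1717)*exp(-I/3)) = pi*(-636/1717 - 912*I/1717)*exp(-I/3) + pi*(-3870/2929 + 4158*I/2929)*exp(-3/2 + 3*I/2) + pi*(834/493 - 438*I/493)*exp(-1/3 + I)

Final answer: pi*(-636/1717 - 912*I/1717)*exp(-I/3) + pi*(-3870/2929 + 4158*I/2929)*exp(-3/2 + 3*I/2) + pi*(834/493 - 438*I/493)*exp(-1/3 + I)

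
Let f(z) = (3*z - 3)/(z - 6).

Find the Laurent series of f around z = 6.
15/(z - 6) + 3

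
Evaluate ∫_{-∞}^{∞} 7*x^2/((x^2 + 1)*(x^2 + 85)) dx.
pi*(-1 + sqrt(85))/12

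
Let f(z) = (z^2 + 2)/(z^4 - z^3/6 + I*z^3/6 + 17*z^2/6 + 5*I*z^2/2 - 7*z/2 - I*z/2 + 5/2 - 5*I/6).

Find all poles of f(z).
The singularities of f are the zeros of the denominator. Factoring,
  z^4 - z^3/6 + I*z^3/6 + 17*z^2/6 + 5*I*z^2/2 - 7*z/2 - I*z/2 + 5/2 - 5*I/6 = (z + I)*(z - 1/2 + 3*I/2)*(z - 2/3 - I/3)*(z + 1 - 2*I)
so the candidates are z = -I, z = 1/2 - 3*I/2, z = 2/3 + I/3, z = -1 + 2*I.

Check the numerator P(z) = z^2 + 2 at each one:
  P(-I) = 1 ≠ 0, so z = -I is a (simple) pole.
  P(1/2 - 3*I/2) = -3*I/2 ≠ 0, so z = 1/2 - 3*I/2 is a (simple) pole.
  P(2/3 + I/3) = 7/3 + 4*I/9 ≠ 0, so z = 2/3 + I/3 is a (simple) pole.
  P(-1 + 2*I) = -1 - 4*I ≠ 0, so z = -1 + 2*I is a (simple) pole.

Poles of f: {-1 + 2*I, -I, 1/2 - 3*I/2, 2/3 + I/3}

Final answer: {-1 + 2*I, -I, 1/2 - 3*I/2, 2/3 + I/3}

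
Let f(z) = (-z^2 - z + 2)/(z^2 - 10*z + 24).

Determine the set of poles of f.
The singularities of f are the zeros of the denominator. Factoring,
  z^2 - 10*z + 24 = (z - 6)*(z - 4)
so the candidates are z = 6, z = 4.

Check the numerator P(z) = -z^2 - z + 2 at each one:
  P(6) = -40 ≠ 0, so z = 6 is a (simple) pole.
  P(4) = -18 ≠ 0, so z = 4 is a (simple) pole.

Poles of f: {4, 6}

Final answer: {4, 6}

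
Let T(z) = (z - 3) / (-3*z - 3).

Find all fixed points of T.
{-sqrt(13)/3 - 2/3, -2/3 + sqrt(13)/3}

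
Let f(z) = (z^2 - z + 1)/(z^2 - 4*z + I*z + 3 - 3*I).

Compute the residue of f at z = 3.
Write f(z) = P(z)/Q(z) with P(z) = z^2 - z + 1 and Q(z) = z^2 - 4*z + I*z + 3 - 3*I.
The denominator factors as Q(z) = (z - 1 + I)*(z - 3), so z = 3 is a simple zero of Q and P is analytic there; z = 3 is therefore a simple pole and
  Res(f, z₀) = P(z₀)/Q'(z₀).

Q'(z) = 2*z - 4 + I, so Q'(3) = 2 + I.
P(3) = 7.

Res(f, 3) = (7)/(2 + I) = 14/5 - 7*I/5

Final answer: 14/5 - 7*I/5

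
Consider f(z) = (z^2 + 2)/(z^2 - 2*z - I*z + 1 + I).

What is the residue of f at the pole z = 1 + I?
Write f(z) = P(z)/Q(z) with P(z) = z^2 + 2 and Q(z) = z^2 - 2*z - I*z + 1 + I.
The denominator factors as Q(z) = (z - 1)*(z - 1 - I), so z = 1 + I is a simple zero of Q and P is analytic there; z = 1 + I is therefore a simple pole and
  Res(f, z₀) = P(z₀)/Q'(z₀).

Q'(z) = 2*z - 2 - I, so Q'(1 + I) = I.
P(1 + I) = 2 + 2*I.

Res(f, 1 + I) = (2 + 2*I)/(I) = 2 - 2*I

Final answer: 2 - 2*I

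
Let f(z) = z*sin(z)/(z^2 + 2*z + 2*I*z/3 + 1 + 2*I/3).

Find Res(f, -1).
-3*I*sin(1)/2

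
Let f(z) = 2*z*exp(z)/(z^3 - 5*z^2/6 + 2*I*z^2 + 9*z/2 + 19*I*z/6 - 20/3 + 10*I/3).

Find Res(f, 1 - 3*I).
Write f(z) = P(z)/Q(z) with P(z) = 2*z*exp(z) and Q(z) = z^3 - 5*z^2/6 + 2*I*z^2 + 9*z/2 + 19*I*z/6 - 20/3 + 10*I/3.
The denominator factors as Q(z) = (z - 1/2 + I)*(z - 1 + 3*I)*(z + 2/3 - 2*I), so z = 1 - 3*I is a simple zero of Q and P is analytic there; z = 1 - 3*I is therefore a simple pole and
  Res(f, z₀) = P(z₀)/Q'(z₀).

Q'(z) = 3*z^2 - 5*z/3 + 4*I*z + 9/2 + 19*I/6, so Q'(1 - 3*I) = -55/6 - 35*I/6.
P(1 - 3*I) = (2 - 6*I)*exp(1 - 3*I).

Res(f, 1 - 3*I) = ((2 - 6*I)*exp(1 - 3*I))/(-55/6 - 35*I/6) = (12/85 + 48*I/85)*exp(1 - 3*I)

Final answer: (12/85 + 48*I/85)*exp(1 - 3*I)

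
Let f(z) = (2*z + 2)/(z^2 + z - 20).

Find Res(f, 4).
Write f(z) = P(z)/Q(z) with P(z) = 2*z + 2 and Q(z) = z^2 + z - 20.
The denominator factors as Q(z) = (z + 5)*(z - 4), so z = 4 is a simple zero of Q and P is analytic there; z = 4 is therefore a simple pole and
  Res(f, z₀) = P(z₀)/Q'(z₀).

Q'(z) = 2*z + 1, so Q'(4) = 9.
P(4) = 10.

Res(f, 4) = (10)/(9) = 10/9

Final answer: 10/9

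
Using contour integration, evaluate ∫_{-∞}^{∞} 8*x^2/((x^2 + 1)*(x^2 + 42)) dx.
8*pi*(-1 + sqrt(42))/41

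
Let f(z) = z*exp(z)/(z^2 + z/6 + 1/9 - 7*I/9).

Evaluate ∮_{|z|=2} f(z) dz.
By the residue theorem, ∮_C f(z) dz = 2πi · (sum of the residues of f at the poles inside |z| = 2).

The denominator factors as (z - 1/2 - 2*I/3)*(z + 2/3 + 2*I/3), so the singularities of f are simple poles at z = 1/2 + 2*I/3, z = -2/3 - 2*I/3.
  |1/2 + 2*I/3|² = 25/36 < 4 = 2², so this pole is inside the contour.
  |-2/3 - 2*I/3|² = 8/9 < 4 = 2², so this pole is inside the contour.

With P(z) = z*exp(z) and Q(z) = z^2 + z/6 + 1/9 - 7*I/9, each pole is simple, so Res(f, z₀) = P(z₀)/Q'(z₀) with Q'(z) = 2*z + 1/6.
  Res(f, 1/2 + 2*I/3) = P(1/2 + 2*I/3)/Q'(1/2 + 2*I/3) = ((1/2 + 2*I/3)*exp(1/2 + 2*I/3))/(7/6 + 4*I/3) = (53/113 + 4*I/113)*exp(1/2 + 2*I/3)
  Res(f, -2/3 - 2*I/3) = P(-2/3 - 2*I/3)/Q'(-2/3 - 2*I/3) = ((-2/3 - 2*I/3)*exp(-2/3 - 2*I/3))/(-7/6 - 4*I/3) = (60/113 - 4*I/113)*exp(-2/3 - 2*I/3)

Sum of residues inside C: (60/113 - 4*I/113)*exp(-2/3 - 2*I/3) + (53/113 + 4*I/113)*exp(1/2 + 2*I/3)
∮_C f(z) dz = 2πi · ((60/113 - 4*I/113)*exp(-2/3 - 2*I/3) + (53/113 + 4*I/113)*exp(1/2 + 2*I/3)) = pi*(8/113 + 120*I/113)*exp(-2/3 - 2*I/3) + pi*(-8/113 + 106*I/113)*exp(1/2 + 2*I/3)

Final answer: pi*(8/113 + 120*I/113)*exp(-2/3 - 2*I/3) + pi*(-8/113 + 106*I/113)*exp(1/2 + 2*I/3)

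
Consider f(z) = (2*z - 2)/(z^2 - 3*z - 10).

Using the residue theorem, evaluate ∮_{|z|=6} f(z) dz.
By the residue theorem, ∮_C f(z) dz = 2πi · (sum of the residues of f at the poles inside |z| = 6).

The denominator factors as (z - 5)*(z + 2), so the singularities of f are simple poles at z = 5, z = -2.
  |5|² = 25 < 36 = 6², so this pole is inside the contour.
  |-2|² = 4 < 36 = 6², so this pole is inside the contour.

With P(z) = 2*z - 2 and Q(z) = z^2 - 3*z - 10, each pole is simple, so Res(f, z₀) = P(z₀)/Q'(z₀) with Q'(z) = 2*z - 3.
  Res(f, 5) = P(5)/Q'(5) = (8)/(7) = 8/7
  Res(f, -2) = P(-2)/Q'(-2) = (-6)/(-7) = 6/7

Sum of residues inside C: 2
∮_C f(z) dz = 2πi · (2) = 4*I*pi

Final answer: 4*I*pi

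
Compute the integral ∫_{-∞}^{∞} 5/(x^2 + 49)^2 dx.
Let f(z) = 5/(z^2 + 49)^2. The denominator has no real zeros and deg Q - deg P = 4 ≥ 2, so the integral of f over the upper semicircle |z| = R tends to 0 as R → ∞. Closing the contour in the upper half-plane,
  ∫_{-∞}^{∞} f(x) dx = 2πi · Σ Res(f, z_k)  over the poles with Im z_k > 0.

Zeros of the denominator: z^2 + 49 = 0 gives z = ±7*I.
Upper half-plane: z = 7*I (a pole of order 2).

Write f(z) = g(z)/(z - 7*I)^2 with g(z) = 5/(z + 7*I)^2. For a double pole, Res(f, z₀) = g'(z₀):
  g'(z) = -10/(z + 7*I)^3
  Res(f, 7*I) = g'(7*I) = -5*I/1372

∫_{-∞}^{∞} f(x) dx = 2πi · (-5*I/1372) = 5*pi/686

Final answer: 5*pi/686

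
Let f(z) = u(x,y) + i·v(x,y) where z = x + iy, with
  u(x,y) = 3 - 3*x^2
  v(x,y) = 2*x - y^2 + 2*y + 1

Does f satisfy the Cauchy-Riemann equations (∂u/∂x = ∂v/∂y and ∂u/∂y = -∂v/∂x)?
∂u/∂x = -6*x
∂v/∂y = 2 - 2*y
∂u/∂y = 0
∂v/∂x = 2
∂u/∂x ≠ ∂v/∂y and ∂u/∂y ≠ -∂v/∂x; the Cauchy-Riemann equations are not satisfied, so f is not analytic.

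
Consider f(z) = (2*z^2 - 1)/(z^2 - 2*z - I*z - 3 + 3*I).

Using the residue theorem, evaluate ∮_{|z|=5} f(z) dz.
pi*(-4 + 8*I)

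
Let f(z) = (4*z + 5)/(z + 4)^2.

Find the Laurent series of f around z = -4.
Put w = z - (-4), i.e. z = w - 4. The denominator is w^2, so it suffices to rewrite the numerator in powers of w.

P(z) = 4*z + 5
P(w - 4) = -11 + 4*w

Dividing each term by w^2:
  f = -11/w^2 + 4/w

Substituting back w = z + 4:
  f(z) = -11/(z + 4)^2 + 4/(z + 4)

The series is finite because the numerator is a polynomial; the negative powers form the principal part, and the coefficient of 1/(z + 4) gives Res(f, -4) = 4.

Final answer: -11/(z + 4)^2 + 4/(z + 4)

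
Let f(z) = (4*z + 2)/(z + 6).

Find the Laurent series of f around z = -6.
Put w = z - (-6), i.e. z = w - 6. The denominator is w, so it suffices to rewrite the numerator in powers of w.

P(z) = 4*z + 2
P(w - 6) = -22 + 4*w

Dividing each term by w:
  f = -22/w + 4

Substituting back w = z + 6:
  f(z) = -22/(z + 6) + 4

The series is finite because the numerator is a polynomial; the negative powers form the principal part, and the coefficient of 1/(z + 6) gives Res(f, -6) = -22.

Final answer: -22/(z + 6) + 4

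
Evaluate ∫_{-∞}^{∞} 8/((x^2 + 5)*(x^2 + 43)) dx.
Let f(z) = 8/((z^2 + 5)*(z^2 + 43)). The denominator has no real zeros and deg Q - deg P = 4 ≥ 2, so the integral of f over the upper semicircle |z| = R tends to 0 as R → ∞. Closing the contour in the upper half-plane,
  ∫_{-∞}^{∞} f(x) dx = 2πi · Σ Res(f, z_k)  over the poles with Im z_k > 0.

Zeros of the denominator: z^2 + 5 = 0 gives z = ±sqrt(5)*I; z^2 + 43 = 0 gives z = ±sqrt(43)*I.
Upper half-plane: z = sqrt(43)*I, z = sqrt(5)*I (simple).

Each pole is a simple zero of Q(z) = z^4 + 48*z^2 + 215, so Res(f, z₀) = P(z₀)/Q'(z₀) with P(z) = 8, Q'(z) = 4*z^3 + 96*z:
  Res(f, sqrt(43)*I) = (8)/(-76*sqrt(43)*I) = 2*sqrt(43)*I/817
  Res(f, sqrt(5)*I) = (8)/(76*sqrt(5)*I) = -2*sqrt(5)*I/95

Sum of residues: 2*I*(-43*sqrt(5) + 5*sqrt(43))/4085
∫_{-∞}^{∞} f(x) dx = 2πi · (2*I*(-43*sqrt(5) + 5*sqrt(43))/4085) = 4*pi*(-5*sqrt(43) + 43*sqrt(5))/4085

Final answer: 4*pi*(-5*sqrt(43) + 43*sqrt(5))/4085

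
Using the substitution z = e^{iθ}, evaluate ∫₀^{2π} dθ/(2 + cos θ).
Let J = ∫₀^{2π} dθ/(2 + cos θ).
Put z = e^{iθ}: then cos θ = (z + 1/z)/2, dθ = dz/(iz), and z runs once counterclockwise around |z| = 1:
  J = ∮_{|z|=1} 1/(2 + (z + 1/z)/2) · dz/(iz) = (2/i) ∮_{|z|=1} dz/(z^2 + 4*z + 1).
The roots of z^2 + 4*z + 1 are z = (-2 ± sqrt(2^2 - 1^2)), with sqrt(3) = sqrt(3); their product is 1, so only z₊ = -2 + sqrt(3) lies inside the unit circle (z₋ = -2 - sqrt(3) lies outside).
z₊ is a simple zero of q(z) = z^2 + 4*z + 1, so Res(1/q, z₊) = 1/q'(z₊) with q'(z) = 2*z + 4; and q'(z₊) = (z₊ - z₋) = 2*sqrt(3).
Therefore J = (2/i) · 2πi · 1/(2*sqrt(3)) = 2*pi/(sqrt(3)) = 2*sqrt(3)*pi/3

Final answer: 2*sqrt(3)*pi/3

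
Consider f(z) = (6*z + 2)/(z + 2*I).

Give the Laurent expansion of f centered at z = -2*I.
Put w = z - (-2*I), i.e. z = w - 2*I. The denominator is w, so it suffices to rewrite the numerator in powers of w.

P(z) = 6*z + 2
P(w - 2*I) = 2 - 12*I + 6*w

Dividing each term by w:
  f = (2 - 12*I)/w + 6

Substituting back w = z + 2*I:
  f(z) = (2 - 12*I)/(z + 2*I) + 6

The series is finite because the numerator is a polynomial; the negative powers form the principal part, and the coefficient of 1/(z + 2*I) gives Res(f, -2*I) = 2 - 12*I.

Final answer: (2 - 12*I)/(z + 2*I) + 6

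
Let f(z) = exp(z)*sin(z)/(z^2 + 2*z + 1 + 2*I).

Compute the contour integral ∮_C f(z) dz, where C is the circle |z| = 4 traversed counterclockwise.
By the residue theorem, ∮_C f(z) dz = 2πi · (sum of the residues of f at the poles inside |z| = 4).

The denominator factors as (z + I)*(z + 2 - I), so the singularities of f are simple poles at z = -I, z = -2 + I.
  |-I|² = 1 < 16 = 4², so this pole is inside the contour.
  |-2 + I|² = 5 < 16 = 4², so this pole is inside the contour.

With P(z) = exp(z)*sin(z) and Q(z) = z^2 + 2*z + 1 + 2*I, each pole is simple, so Res(f, z₀) = P(z₀)/Q'(z₀) with Q'(z) = 2*z + 2.
  Res(f, -I) = P(-I)/Q'(-I) = (-I*exp(-I)*sinh(1))/(2 - 2*I) = (1/4 - I/4)*exp(-I)*sinh(1)
  Res(f, -2 + I) = P(-2 + I)/Q'(-2 + I) = (-exp(-2 + I)*sin(2 - I))/(-2 + 2*I) = (1/4 + I/4)*exp(-2 + I)*sin(2 - I)

Sum of residues inside C: (1/4 - I/4)*exp(-I)*sinh(1) + (1/4 + I/4)*exp(-2 + I)*sin(2 - I)
∮_C f(z) dz = 2πi · ((1/4 - I/4)*exp(-I)*sinh(1) + (1/4 + I/4)*exp(-2 + I)*sin(2 - I)) = pi*(1/2 + I/2)*exp(-I)*sinh(1) + pi*(-1/2 + I/2)*exp(-2 + I)*sin(2 - I)

Final answer: pi*(1/2 + I/2)*exp(-I)*sinh(1) + pi*(-1/2 + I/2)*exp(-2 + I)*sin(2 - I)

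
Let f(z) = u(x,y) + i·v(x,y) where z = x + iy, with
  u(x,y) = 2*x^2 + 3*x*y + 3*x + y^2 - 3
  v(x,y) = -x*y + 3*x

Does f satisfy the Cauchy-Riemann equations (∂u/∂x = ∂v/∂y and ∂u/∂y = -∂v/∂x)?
∂u/∂x = 4*x + 3*y + 3
∂v/∂y = -x
∂u/∂y = 3*x + 2*y
∂v/∂x = 3 - y
∂u/∂x ≠ ∂v/∂y and ∂u/∂y ≠ -∂v/∂x; the Cauchy-Riemann equations are not satisfied, so f is not analytic.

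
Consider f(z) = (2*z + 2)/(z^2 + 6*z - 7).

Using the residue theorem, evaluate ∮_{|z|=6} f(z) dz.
I*pi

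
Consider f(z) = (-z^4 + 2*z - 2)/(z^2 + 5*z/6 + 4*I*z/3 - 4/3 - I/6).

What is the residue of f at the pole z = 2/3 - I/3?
Write f(z) = P(z)/Q(z) with P(z) = -z^4 + 2*z - 2 and Q(z) = z^2 + 5*z/6 + 4*I*z/3 - 4/3 - I/6.
The denominator factors as Q(z) = (z + 3/2 + I)*(z - 2/3 + I/3), so z = 2/3 - I/3 is a simple zero of Q and P is analytic there; z = 2/3 - I/3 is therefore a simple pole and
  Res(f, z₀) = P(z₀)/Q'(z₀).

Q'(z) = 2*z + 5/6 + 4*I/3, so Q'(2/3 - I/3) = 13/6 + 2*I/3.
P(2/3 - I/3) = -47/81 - 10*I/27.

Res(f, 2/3 - I/3) = (-47/81 - 10*I/27)/(13/6 + 2*I/3) = -1462/4995 - 404*I/4995

Final answer: -1462/4995 - 404*I/4995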